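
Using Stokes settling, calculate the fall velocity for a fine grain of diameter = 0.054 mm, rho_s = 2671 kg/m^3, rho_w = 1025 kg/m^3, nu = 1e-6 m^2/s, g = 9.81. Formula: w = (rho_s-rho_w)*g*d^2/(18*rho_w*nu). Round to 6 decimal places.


w = (rho_s - rho_w) * g * d^2 / (18 * rho_w * nu)
d = 0.054 mm = 0.000054 m
rho_s - rho_w = 2671 - 1025 = 1646
Numerator = 1646 * 9.81 * (0.000054)^2 = 0.000047085410
Denominator = 18 * 1025 * 1e-6 = 0.018450
w = 0.002552 m/s

0.002552


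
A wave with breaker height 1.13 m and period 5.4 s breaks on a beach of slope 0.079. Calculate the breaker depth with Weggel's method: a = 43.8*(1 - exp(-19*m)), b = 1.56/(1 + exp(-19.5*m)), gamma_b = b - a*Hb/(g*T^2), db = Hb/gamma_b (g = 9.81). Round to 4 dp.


a = 43.8 * (1 - exp(-19 * m))
exp(-19 * 0.079) = exp(-1.5010) = 0.222907
a = 43.8 * (1 - 0.222907) = 34.036667
b = 1.56 / (1 + exp(-19.5 * m))
exp(-19.5 * 0.079) = exp(-1.5405) = 0.214274
b = 1.56 / (1 + 0.214274) = 1.284718
Hb / (g * T^2) = 1.13 / (9.81 * 5.4^2) = 1.13 / 286.0596 = 0.00395023
gamma_b = b - a * Hb/(g*T^2) = 1.284718 - 34.036667 * 0.00395023 = 1.150266
db = Hb / gamma_b = 1.13 / 1.150266
db = 0.9824 m

0.9824


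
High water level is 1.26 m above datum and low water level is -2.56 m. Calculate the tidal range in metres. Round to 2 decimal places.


Tidal range = High water - Low water
Tidal range = 1.26 - (-2.56)
Tidal range = 3.82 m

3.82


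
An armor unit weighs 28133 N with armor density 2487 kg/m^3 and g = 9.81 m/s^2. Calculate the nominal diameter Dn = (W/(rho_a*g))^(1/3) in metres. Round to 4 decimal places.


V = W / (rho_a * g)
V = 28133 / (2487 * 9.81)
V = 28133 / 24397.47
V = 1.153111 m^3
Dn = V^(1/3) = 1.153111^(1/3)
Dn = 1.0486 m

1.0486


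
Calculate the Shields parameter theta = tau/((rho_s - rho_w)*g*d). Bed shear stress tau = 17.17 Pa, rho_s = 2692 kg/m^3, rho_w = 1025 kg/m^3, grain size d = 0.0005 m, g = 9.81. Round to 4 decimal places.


theta = tau / ((rho_s - rho_w) * g * d)
rho_s - rho_w = 2692 - 1025 = 1667
Denominator = 1667 * 9.81 * 0.0005 = 8.176635
theta = 17.17 / 8.176635
theta = 2.0999

2.0999


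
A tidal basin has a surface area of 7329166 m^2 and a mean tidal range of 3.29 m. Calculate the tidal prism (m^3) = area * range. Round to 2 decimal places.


Tidal prism = Area * Tidal range
P = 7329166 * 3.29
P = 24112956.14 m^3

24112956.14


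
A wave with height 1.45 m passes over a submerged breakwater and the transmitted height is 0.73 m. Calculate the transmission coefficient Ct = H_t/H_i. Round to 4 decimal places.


Ct = H_t / H_i
Ct = 0.73 / 1.45
Ct = 0.5034

0.5034


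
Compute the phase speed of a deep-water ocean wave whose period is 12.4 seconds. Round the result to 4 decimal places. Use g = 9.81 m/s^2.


We use the deep-water celerity formula:
C = g * T / (2 * pi)
C = 9.81 * 12.4 / (2 * 3.14159...)
C = 121.644000 / 6.283185
C = 19.3602 m/s

19.3602


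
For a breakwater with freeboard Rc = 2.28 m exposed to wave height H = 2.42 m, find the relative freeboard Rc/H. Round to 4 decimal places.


Relative freeboard = Rc / H
= 2.28 / 2.42
= 0.9421

0.9421


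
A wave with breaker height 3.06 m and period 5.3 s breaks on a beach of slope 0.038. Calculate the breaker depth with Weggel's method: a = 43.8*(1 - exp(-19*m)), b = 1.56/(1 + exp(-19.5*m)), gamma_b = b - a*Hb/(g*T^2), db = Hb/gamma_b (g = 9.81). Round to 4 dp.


a = 43.8 * (1 - exp(-19 * m))
exp(-19 * 0.038) = exp(-0.7220) = 0.485780
a = 43.8 * (1 - 0.485780) = 22.522848
b = 1.56 / (1 + exp(-19.5 * m))
exp(-19.5 * 0.038) = exp(-0.7410) = 0.476637
b = 1.56 / (1 + 0.476637) = 1.056455
Hb / (g * T^2) = 3.06 / (9.81 * 5.3^2) = 3.06 / 275.5629 = 0.01110454
gamma_b = b - a * Hb/(g*T^2) = 1.056455 - 22.522848 * 0.01110454 = 0.806349
db = Hb / gamma_b = 3.06 / 0.806349
db = 3.7949 m

3.7949


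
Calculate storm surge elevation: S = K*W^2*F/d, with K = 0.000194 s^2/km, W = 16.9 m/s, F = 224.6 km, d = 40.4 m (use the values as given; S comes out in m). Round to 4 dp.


S = K * W^2 * F / d
W^2 = 16.9^2 = 285.61
S = 0.000194 * 285.61 * 224.6 / 40.4
Numerator = 0.000194 * 285.61 * 224.6 = 12.444713
S = 12.444713 / 40.4 = 0.3080 m

0.3080


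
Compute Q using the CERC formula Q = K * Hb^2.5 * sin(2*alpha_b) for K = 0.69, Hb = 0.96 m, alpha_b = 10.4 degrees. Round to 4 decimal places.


Q = K * Hb^2.5 * sin(2 * alpha_b)
Hb^2.5 = 0.96^2.5 = 0.902980
sin(2 * 10.4) = sin(20.8) = 0.355107
Q = 0.69 * 0.902980 * 0.355107
Q = 0.2213 m^3/s

0.2213


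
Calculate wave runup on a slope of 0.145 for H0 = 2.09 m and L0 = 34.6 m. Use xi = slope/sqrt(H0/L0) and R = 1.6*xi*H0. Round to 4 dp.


xi = slope / sqrt(H0/L0)
H0/L0 = 2.09/34.6 = 0.060405
sqrt(0.060405) = 0.245774
xi = 0.145 / 0.245774 = 0.589974
R = 1.6 * xi * H0 = 1.6 * 0.589974 * 2.09
R = 1.9729 m

1.9729


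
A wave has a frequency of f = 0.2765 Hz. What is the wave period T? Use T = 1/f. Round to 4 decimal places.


T = 1 / f
T = 1 / 0.2765
T = 3.6166 s

3.6166


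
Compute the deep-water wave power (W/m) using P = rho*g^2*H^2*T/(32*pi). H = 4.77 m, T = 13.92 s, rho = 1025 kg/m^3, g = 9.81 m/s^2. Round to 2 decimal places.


P = rho * g^2 * H^2 * T / (32 * pi)
P = 1025 * 9.81^2 * 4.77^2 * 13.92 / (32 * pi)
P = 1025 * 96.2361 * 22.7529 * 13.92 / 100.53096
P = 310769.24 W/m

310769.24


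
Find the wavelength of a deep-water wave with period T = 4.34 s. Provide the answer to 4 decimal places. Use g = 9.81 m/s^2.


L0 = g * T^2 / (2 * pi)
L0 = 9.81 * 4.34^2 / (2 * pi)
L0 = 9.81 * 18.8356 / 6.28319
L0 = 184.7772 / 6.28319
L0 = 29.4082 m

29.4082


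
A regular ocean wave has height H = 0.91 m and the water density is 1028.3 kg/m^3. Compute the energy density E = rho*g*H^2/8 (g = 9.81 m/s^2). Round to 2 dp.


E = (1/8) * rho * g * H^2
E = (1/8) * 1028.3 * 9.81 * 0.91^2
E = 0.125 * 1028.3 * 9.81 * 0.8281
E = 1044.20 J/m^2

1044.20


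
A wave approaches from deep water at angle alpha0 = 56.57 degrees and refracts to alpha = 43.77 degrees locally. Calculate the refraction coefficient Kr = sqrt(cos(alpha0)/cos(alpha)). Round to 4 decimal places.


Kr = sqrt(cos(alpha0) / cos(alpha))
cos(56.57) = 0.550918
cos(43.77) = 0.722123
Kr = sqrt(0.550918 / 0.722123)
Kr = sqrt(0.762915)
Kr = 0.8734

0.8734


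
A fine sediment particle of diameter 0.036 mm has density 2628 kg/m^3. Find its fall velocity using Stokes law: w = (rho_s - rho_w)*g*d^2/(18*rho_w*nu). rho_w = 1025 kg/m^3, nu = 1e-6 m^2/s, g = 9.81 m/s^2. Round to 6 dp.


w = (rho_s - rho_w) * g * d^2 / (18 * rho_w * nu)
d = 0.036 mm = 0.000036 m
rho_s - rho_w = 2628 - 1025 = 1603
Numerator = 1603 * 9.81 * (0.000036)^2 = 0.000020380157
Denominator = 18 * 1025 * 1e-6 = 0.018450
w = 0.001105 m/s

0.001105


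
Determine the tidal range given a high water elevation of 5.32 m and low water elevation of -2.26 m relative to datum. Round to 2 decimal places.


Tidal range = High water - Low water
Tidal range = 5.32 - (-2.26)
Tidal range = 7.58 m

7.58


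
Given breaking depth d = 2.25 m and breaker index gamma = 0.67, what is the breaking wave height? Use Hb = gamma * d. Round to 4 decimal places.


Hb = gamma * d
Hb = 0.67 * 2.25
Hb = 1.5075 m

1.5075


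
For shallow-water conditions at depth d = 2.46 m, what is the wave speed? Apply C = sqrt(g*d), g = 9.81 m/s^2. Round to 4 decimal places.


Using the shallow-water approximation:
C = sqrt(g * d) = sqrt(9.81 * 2.46)
C = sqrt(24.1326)
C = 4.9125 m/s

4.9125


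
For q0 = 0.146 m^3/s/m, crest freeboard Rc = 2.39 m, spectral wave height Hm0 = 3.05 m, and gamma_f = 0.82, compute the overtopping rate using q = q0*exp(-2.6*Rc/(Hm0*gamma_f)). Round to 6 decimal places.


q = q0 * exp(-2.6 * Rc / (Hm0 * gamma_f))
Exponent = -2.6 * 2.39 / (3.05 * 0.82)
= -2.6 * 2.39 / 2.5010
= -2.484606
exp(-2.484606) = 0.083358
q = 0.146 * 0.083358
q = 0.012170 m^3/s/m

0.012170


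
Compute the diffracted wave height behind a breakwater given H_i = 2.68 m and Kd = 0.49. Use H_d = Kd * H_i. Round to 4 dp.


H_d = Kd * H_i
H_d = 0.49 * 2.68
H_d = 1.3132 m

1.3132


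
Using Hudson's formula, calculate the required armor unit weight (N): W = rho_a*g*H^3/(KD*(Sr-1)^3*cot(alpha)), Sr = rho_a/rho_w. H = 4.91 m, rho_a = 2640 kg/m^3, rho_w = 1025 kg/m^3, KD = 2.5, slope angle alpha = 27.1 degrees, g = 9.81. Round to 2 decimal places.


Sr = rho_a / rho_w = 2640 / 1025 = 2.575610
(Sr - 1) = 1.575610
(Sr - 1)^3 = 3.911524
cot(27.1) = 1 / tan(27.1) = 1 / 0.511726 = 1.954171
Numerator = 2640 * 9.81 * 4.91^3 = 3065613.5757
Denominator = 2.5 * 3.911524 * 1.954171 = 19.109470
W = 3065613.5757 / 19.109470
W = 160423.79 N

160423.79


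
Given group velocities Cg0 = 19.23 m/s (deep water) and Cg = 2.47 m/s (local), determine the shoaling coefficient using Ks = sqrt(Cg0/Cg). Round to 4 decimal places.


Ks = sqrt(Cg0 / Cg)
Ks = sqrt(19.23 / 2.47)
Ks = sqrt(7.7854)
Ks = 2.7902

2.7902


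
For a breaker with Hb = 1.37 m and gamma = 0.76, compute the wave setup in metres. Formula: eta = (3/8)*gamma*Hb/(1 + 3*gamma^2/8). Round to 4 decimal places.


eta = (3/8) * gamma * Hb / (1 + 3*gamma^2/8)
Numerator = (3/8) * 0.76 * 1.37 = 0.390450
Denominator = 1 + 3*0.76^2/8 = 1 + 0.216600 = 1.216600
eta = 0.390450 / 1.216600
eta = 0.3209 m

0.3209


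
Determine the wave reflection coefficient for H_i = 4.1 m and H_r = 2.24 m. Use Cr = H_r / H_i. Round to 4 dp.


Cr = H_r / H_i
Cr = 2.24 / 4.1
Cr = 0.5463

0.5463


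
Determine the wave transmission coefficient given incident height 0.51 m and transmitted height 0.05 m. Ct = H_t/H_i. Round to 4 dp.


Ct = H_t / H_i
Ct = 0.05 / 0.51
Ct = 0.0980

0.0980


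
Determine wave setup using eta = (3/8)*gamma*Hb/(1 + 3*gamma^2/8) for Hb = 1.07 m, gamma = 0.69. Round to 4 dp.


eta = (3/8) * gamma * Hb / (1 + 3*gamma^2/8)
Numerator = (3/8) * 0.69 * 1.07 = 0.276863
Denominator = 1 + 3*0.69^2/8 = 1 + 0.178538 = 1.178538
eta = 0.276863 / 1.178538
eta = 0.2349 m

0.2349


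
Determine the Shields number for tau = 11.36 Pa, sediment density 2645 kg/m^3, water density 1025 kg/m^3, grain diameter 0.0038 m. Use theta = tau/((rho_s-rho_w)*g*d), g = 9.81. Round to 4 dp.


theta = tau / ((rho_s - rho_w) * g * d)
rho_s - rho_w = 2645 - 1025 = 1620
Denominator = 1620 * 9.81 * 0.0038 = 60.390360
theta = 11.36 / 60.390360
theta = 0.1881

0.1881


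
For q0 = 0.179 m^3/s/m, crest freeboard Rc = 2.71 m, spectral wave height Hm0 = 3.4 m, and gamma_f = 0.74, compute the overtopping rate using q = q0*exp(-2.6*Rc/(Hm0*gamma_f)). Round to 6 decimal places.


q = q0 * exp(-2.6 * Rc / (Hm0 * gamma_f))
Exponent = -2.6 * 2.71 / (3.4 * 0.74)
= -2.6 * 2.71 / 2.5160
= -2.800477
exp(-2.800477) = 0.060781
q = 0.179 * 0.060781
q = 0.010880 m^3/s/m

0.010880


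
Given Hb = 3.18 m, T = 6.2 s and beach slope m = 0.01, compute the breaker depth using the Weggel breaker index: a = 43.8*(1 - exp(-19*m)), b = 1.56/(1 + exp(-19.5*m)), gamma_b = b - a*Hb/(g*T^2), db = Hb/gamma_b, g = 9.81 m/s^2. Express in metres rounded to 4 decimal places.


a = 43.8 * (1 - exp(-19 * m))
exp(-19 * 0.01) = exp(-0.1900) = 0.826959
a = 43.8 * (1 - 0.826959) = 7.579190
b = 1.56 / (1 + exp(-19.5 * m))
exp(-19.5 * 0.01) = exp(-0.1950) = 0.822835
b = 1.56 / (1 + 0.822835) = 0.855810
Hb / (g * T^2) = 3.18 / (9.81 * 6.2^2) = 3.18 / 377.0964 = 0.00843286
gamma_b = b - a * Hb/(g*T^2) = 0.855810 - 7.579190 * 0.00843286 = 0.791896
db = Hb / gamma_b = 3.18 / 0.791896
db = 4.0157 m

4.0157


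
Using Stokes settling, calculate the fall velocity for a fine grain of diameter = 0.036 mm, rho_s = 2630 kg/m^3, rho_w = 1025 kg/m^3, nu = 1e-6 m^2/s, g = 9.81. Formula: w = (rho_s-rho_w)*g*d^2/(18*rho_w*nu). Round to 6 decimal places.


w = (rho_s - rho_w) * g * d^2 / (18 * rho_w * nu)
d = 0.036 mm = 0.000036 m
rho_s - rho_w = 2630 - 1025 = 1605
Numerator = 1605 * 9.81 * (0.000036)^2 = 0.000020405585
Denominator = 18 * 1025 * 1e-6 = 0.018450
w = 0.001106 m/s

0.001106


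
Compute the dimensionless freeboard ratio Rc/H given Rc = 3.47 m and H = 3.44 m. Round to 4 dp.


Relative freeboard = Rc / H
= 3.47 / 3.44
= 1.0087

1.0087


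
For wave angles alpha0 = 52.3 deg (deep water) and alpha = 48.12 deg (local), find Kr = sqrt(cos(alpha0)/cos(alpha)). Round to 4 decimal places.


Kr = sqrt(cos(alpha0) / cos(alpha))
cos(52.3) = 0.611527
cos(48.12) = 0.667573
Kr = sqrt(0.611527 / 0.667573)
Kr = sqrt(0.916046)
Kr = 0.9571

0.9571


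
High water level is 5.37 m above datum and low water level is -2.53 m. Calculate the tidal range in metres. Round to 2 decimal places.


Tidal range = High water - Low water
Tidal range = 5.37 - (-2.53)
Tidal range = 7.90 m

7.90


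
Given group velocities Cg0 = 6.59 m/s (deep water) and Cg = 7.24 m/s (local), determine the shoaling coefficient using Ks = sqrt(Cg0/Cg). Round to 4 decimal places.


Ks = sqrt(Cg0 / Cg)
Ks = sqrt(6.59 / 7.24)
Ks = sqrt(0.9102)
Ks = 0.9541

0.9541


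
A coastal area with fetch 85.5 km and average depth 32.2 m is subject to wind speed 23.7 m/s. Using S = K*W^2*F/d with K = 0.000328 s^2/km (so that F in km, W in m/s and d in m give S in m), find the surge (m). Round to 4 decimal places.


S = K * W^2 * F / d
W^2 = 23.7^2 = 561.69
S = 0.000328 * 561.69 * 85.5 / 32.2
Numerator = 0.000328 * 561.69 * 85.5 = 15.752034
S = 15.752034 / 32.2 = 0.4892 m

0.4892


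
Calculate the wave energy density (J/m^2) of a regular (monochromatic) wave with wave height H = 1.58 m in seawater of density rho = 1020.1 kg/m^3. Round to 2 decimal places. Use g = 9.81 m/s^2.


E = (1/8) * rho * g * H^2
E = (1/8) * 1020.1 * 9.81 * 1.58^2
E = 0.125 * 1020.1 * 9.81 * 2.4964
E = 3122.74 J/m^2

3122.74


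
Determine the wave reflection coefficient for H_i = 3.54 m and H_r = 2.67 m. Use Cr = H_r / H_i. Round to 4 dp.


Cr = H_r / H_i
Cr = 2.67 / 3.54
Cr = 0.7542

0.7542


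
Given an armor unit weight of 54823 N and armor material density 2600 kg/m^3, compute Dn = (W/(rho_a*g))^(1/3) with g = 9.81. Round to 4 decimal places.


V = W / (rho_a * g)
V = 54823 / (2600 * 9.81)
V = 54823 / 25506.00
V = 2.149416 m^3
Dn = V^(1/3) = 2.149416^(1/3)
Dn = 1.2905 m

1.2905


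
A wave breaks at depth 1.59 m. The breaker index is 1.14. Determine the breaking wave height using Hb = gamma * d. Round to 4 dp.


Hb = gamma * d
Hb = 1.14 * 1.59
Hb = 1.8126 m

1.8126


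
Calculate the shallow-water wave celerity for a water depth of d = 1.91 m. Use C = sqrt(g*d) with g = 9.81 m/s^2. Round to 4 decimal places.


Using the shallow-water approximation:
C = sqrt(g * d) = sqrt(9.81 * 1.91)
C = sqrt(18.7371)
C = 4.3286 m/s

4.3286


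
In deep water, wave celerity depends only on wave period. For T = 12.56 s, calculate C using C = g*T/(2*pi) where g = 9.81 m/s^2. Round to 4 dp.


We use the deep-water celerity formula:
C = g * T / (2 * pi)
C = 9.81 * 12.56 / (2 * 3.14159...)
C = 123.213600 / 6.283185
C = 19.6101 m/s

19.6101


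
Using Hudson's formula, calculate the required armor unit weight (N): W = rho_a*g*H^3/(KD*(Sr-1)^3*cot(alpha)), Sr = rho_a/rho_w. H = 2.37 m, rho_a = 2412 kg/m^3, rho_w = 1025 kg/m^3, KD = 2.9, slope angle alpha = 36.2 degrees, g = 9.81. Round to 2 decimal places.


Sr = rho_a / rho_w = 2412 / 1025 = 2.353171
(Sr - 1) = 1.353171
(Sr - 1)^3 = 2.477752
cot(36.2) = 1 / tan(36.2) = 1 / 0.731889 = 1.366327
Numerator = 2412 * 9.81 * 2.37^3 = 314986.0707
Denominator = 2.9 * 2.477752 * 1.366327 = 9.817713
W = 314986.0707 / 9.817713
W = 32083.45 N

32083.45


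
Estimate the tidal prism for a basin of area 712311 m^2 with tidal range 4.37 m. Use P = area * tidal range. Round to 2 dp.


Tidal prism = Area * Tidal range
P = 712311 * 4.37
P = 3112799.07 m^3

3112799.07


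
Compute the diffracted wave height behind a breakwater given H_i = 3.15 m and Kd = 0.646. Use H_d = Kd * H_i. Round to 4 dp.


H_d = Kd * H_i
H_d = 0.646 * 3.15
H_d = 2.0349 m

2.0349


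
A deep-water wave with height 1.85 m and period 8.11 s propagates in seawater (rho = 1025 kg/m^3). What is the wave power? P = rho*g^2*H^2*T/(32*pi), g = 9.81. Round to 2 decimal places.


P = rho * g^2 * H^2 * T / (32 * pi)
P = 1025 * 9.81^2 * 1.85^2 * 8.11 / (32 * pi)
P = 1025 * 96.2361 * 3.4225 * 8.11 / 100.53096
P = 27234.93 W/m

27234.93


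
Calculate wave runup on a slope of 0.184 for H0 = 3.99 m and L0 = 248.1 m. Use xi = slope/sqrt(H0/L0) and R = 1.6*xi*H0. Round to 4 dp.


xi = slope / sqrt(H0/L0)
H0/L0 = 3.99/248.1 = 0.016082
sqrt(0.016082) = 0.126816
xi = 0.184 / 0.126816 = 1.450924
R = 1.6 * xi * H0 = 1.6 * 1.450924 * 3.99
R = 9.2627 m

9.2627


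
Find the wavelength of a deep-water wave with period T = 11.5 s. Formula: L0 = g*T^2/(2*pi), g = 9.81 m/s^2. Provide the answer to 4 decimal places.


L0 = g * T^2 / (2 * pi)
L0 = 9.81 * 11.5^2 / (2 * pi)
L0 = 9.81 * 132.2500 / 6.28319
L0 = 1297.3725 / 6.28319
L0 = 206.4832 m

206.4832


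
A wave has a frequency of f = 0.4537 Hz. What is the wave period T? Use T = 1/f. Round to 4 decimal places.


T = 1 / f
T = 1 / 0.4537
T = 2.2041 s

2.2041


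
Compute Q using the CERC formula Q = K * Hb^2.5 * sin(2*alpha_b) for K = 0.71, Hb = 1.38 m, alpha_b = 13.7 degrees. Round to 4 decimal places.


Q = K * Hb^2.5 * sin(2 * alpha_b)
Hb^2.5 = 1.38^2.5 = 2.237163
sin(2 * 13.7) = sin(27.4) = 0.460200
Q = 0.71 * 2.237163 * 0.460200
Q = 0.7310 m^3/s

0.7310


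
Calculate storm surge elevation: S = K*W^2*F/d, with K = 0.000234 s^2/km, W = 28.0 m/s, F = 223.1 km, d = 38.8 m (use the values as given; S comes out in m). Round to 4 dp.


S = K * W^2 * F / d
W^2 = 28.0^2 = 784.00
S = 0.000234 * 784.00 * 223.1 / 38.8
Numerator = 0.000234 * 784.00 * 223.1 = 40.929034
S = 40.929034 / 38.8 = 1.0549 m

1.0549


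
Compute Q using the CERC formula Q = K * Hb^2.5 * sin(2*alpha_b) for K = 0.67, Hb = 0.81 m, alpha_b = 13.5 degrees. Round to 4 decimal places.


Q = K * Hb^2.5 * sin(2 * alpha_b)
Hb^2.5 = 0.81^2.5 = 0.590490
sin(2 * 13.5) = sin(27.0) = 0.453990
Q = 0.67 * 0.590490 * 0.453990
Q = 0.1796 m^3/s

0.1796


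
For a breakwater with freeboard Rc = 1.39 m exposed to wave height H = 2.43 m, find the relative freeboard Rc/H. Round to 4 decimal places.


Relative freeboard = Rc / H
= 1.39 / 2.43
= 0.5720

0.5720


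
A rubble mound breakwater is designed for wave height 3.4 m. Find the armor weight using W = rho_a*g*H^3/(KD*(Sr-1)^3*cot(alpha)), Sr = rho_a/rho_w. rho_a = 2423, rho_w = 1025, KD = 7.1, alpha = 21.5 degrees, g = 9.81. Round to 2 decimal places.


Sr = rho_a / rho_w = 2423 / 1025 = 2.363902
(Sr - 1) = 1.363902
(Sr - 1)^3 = 2.537172
cot(21.5) = 1 / tan(21.5) = 1 / 0.393910 = 2.538648
Numerator = 2423 * 9.81 * 3.4^3 = 934241.5375
Denominator = 7.1 * 2.537172 * 2.538648 = 45.731004
W = 934241.5375 / 45.731004
W = 20429.06 N

20429.06


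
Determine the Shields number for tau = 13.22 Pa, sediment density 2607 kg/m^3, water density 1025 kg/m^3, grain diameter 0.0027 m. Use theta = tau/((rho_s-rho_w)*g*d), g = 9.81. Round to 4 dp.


theta = tau / ((rho_s - rho_w) * g * d)
rho_s - rho_w = 2607 - 1025 = 1582
Denominator = 1582 * 9.81 * 0.0027 = 41.902434
theta = 13.22 / 41.902434
theta = 0.3155

0.3155


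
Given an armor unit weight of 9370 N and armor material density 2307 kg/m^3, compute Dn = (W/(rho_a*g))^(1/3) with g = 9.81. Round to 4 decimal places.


V = W / (rho_a * g)
V = 9370 / (2307 * 9.81)
V = 9370 / 22631.67
V = 0.414022 m^3
Dn = V^(1/3) = 0.414022^(1/3)
Dn = 0.7453 m

0.7453


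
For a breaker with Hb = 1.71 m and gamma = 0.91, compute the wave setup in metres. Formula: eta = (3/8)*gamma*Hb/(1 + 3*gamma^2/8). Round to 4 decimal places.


eta = (3/8) * gamma * Hb / (1 + 3*gamma^2/8)
Numerator = (3/8) * 0.91 * 1.71 = 0.583537
Denominator = 1 + 3*0.91^2/8 = 1 + 0.310538 = 1.310538
eta = 0.583537 / 1.310538
eta = 0.4453 m

0.4453


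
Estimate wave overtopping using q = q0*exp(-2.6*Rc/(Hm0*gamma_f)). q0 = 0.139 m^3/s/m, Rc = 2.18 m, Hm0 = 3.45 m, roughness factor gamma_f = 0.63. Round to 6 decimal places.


q = q0 * exp(-2.6 * Rc / (Hm0 * gamma_f))
Exponent = -2.6 * 2.18 / (3.45 * 0.63)
= -2.6 * 2.18 / 2.1735
= -2.607775
exp(-2.607775) = 0.073698
q = 0.139 * 0.073698
q = 0.010244 m^3/s/m

0.010244


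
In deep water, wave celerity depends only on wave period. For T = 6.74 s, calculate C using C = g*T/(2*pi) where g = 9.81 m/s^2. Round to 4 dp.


We use the deep-water celerity formula:
C = g * T / (2 * pi)
C = 9.81 * 6.74 / (2 * 3.14159...)
C = 66.119400 / 6.283185
C = 10.5232 m/s

10.5232


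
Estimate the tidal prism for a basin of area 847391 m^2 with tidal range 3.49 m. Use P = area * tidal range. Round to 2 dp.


Tidal prism = Area * Tidal range
P = 847391 * 3.49
P = 2957394.59 m^3

2957394.59


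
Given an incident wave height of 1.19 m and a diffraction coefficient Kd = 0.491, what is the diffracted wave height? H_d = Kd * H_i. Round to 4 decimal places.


H_d = Kd * H_i
H_d = 0.491 * 1.19
H_d = 0.5843 m

0.5843


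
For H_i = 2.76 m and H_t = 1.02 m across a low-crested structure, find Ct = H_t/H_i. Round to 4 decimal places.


Ct = H_t / H_i
Ct = 1.02 / 2.76
Ct = 0.3696

0.3696


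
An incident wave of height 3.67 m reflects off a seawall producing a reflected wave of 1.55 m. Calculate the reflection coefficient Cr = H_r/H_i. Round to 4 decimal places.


Cr = H_r / H_i
Cr = 1.55 / 3.67
Cr = 0.4223

0.4223


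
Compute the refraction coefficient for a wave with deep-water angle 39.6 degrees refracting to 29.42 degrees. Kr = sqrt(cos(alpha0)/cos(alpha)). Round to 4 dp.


Kr = sqrt(cos(alpha0) / cos(alpha))
cos(39.6) = 0.770513
cos(29.42) = 0.871042
Kr = sqrt(0.770513 / 0.871042)
Kr = sqrt(0.884588)
Kr = 0.9405

0.9405


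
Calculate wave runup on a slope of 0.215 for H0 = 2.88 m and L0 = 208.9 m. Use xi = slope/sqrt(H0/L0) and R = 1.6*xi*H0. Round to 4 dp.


xi = slope / sqrt(H0/L0)
H0/L0 = 2.88/208.9 = 0.013787
sqrt(0.013787) = 0.117416
xi = 0.215 / 0.117416 = 1.831097
R = 1.6 * xi * H0 = 1.6 * 1.831097 * 2.88
R = 8.4377 m

8.4377


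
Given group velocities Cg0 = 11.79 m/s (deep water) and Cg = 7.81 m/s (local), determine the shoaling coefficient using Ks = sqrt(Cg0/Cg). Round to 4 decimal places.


Ks = sqrt(Cg0 / Cg)
Ks = sqrt(11.79 / 7.81)
Ks = sqrt(1.5096)
Ks = 1.2287

1.2287


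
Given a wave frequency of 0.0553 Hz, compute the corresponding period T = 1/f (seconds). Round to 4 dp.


T = 1 / f
T = 1 / 0.0553
T = 18.0832 s

18.0832


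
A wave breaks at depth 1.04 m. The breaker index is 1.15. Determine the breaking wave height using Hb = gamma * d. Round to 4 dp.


Hb = gamma * d
Hb = 1.15 * 1.04
Hb = 1.1960 m

1.1960


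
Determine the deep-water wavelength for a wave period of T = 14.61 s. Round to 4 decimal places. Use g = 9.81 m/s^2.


L0 = g * T^2 / (2 * pi)
L0 = 9.81 * 14.61^2 / (2 * pi)
L0 = 9.81 * 213.4521 / 6.28319
L0 = 2093.9651 / 6.28319
L0 = 333.2649 m

333.2649


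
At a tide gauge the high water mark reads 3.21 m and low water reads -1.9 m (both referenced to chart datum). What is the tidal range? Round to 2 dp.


Tidal range = High water - Low water
Tidal range = 3.21 - (-1.9)
Tidal range = 5.11 m

5.11


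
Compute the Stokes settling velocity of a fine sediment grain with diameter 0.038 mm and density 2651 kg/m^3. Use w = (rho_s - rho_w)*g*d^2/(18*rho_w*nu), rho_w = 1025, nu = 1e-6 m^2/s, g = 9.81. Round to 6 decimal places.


w = (rho_s - rho_w) * g * d^2 / (18 * rho_w * nu)
d = 0.038 mm = 0.000038 m
rho_s - rho_w = 2651 - 1025 = 1626
Numerator = 1626 * 9.81 * (0.000038)^2 = 0.000023033331
Denominator = 18 * 1025 * 1e-6 = 0.018450
w = 0.001248 m/s

0.001248


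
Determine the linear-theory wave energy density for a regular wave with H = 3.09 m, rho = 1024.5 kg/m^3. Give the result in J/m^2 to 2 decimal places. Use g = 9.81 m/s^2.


E = (1/8) * rho * g * H^2
E = (1/8) * 1024.5 * 9.81 * 3.09^2
E = 0.125 * 1024.5 * 9.81 * 9.5481
E = 11995.21 J/m^2

11995.21


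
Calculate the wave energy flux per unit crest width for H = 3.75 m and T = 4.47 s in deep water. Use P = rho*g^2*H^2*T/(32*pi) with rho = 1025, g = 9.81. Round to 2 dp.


P = rho * g^2 * H^2 * T / (32 * pi)
P = 1025 * 9.81^2 * 3.75^2 * 4.47 / (32 * pi)
P = 1025 * 96.2361 * 14.0625 * 4.47 / 100.53096
P = 61678.26 W/m

61678.26


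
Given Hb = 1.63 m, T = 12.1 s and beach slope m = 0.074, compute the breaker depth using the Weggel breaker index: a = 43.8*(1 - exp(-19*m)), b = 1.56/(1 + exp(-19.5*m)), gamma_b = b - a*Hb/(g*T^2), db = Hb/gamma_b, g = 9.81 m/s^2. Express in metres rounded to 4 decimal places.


a = 43.8 * (1 - exp(-19 * m))
exp(-19 * 0.074) = exp(-1.4060) = 0.245122
a = 43.8 * (1 - 0.245122) = 33.063665
b = 1.56 / (1 + exp(-19.5 * m))
exp(-19.5 * 0.074) = exp(-1.4430) = 0.236218
b = 1.56 / (1 + 0.236218) = 1.261913
Hb / (g * T^2) = 1.63 / (9.81 * 12.1^2) = 1.63 / 1436.2821 = 0.00113487
gamma_b = b - a * Hb/(g*T^2) = 1.261913 - 33.063665 * 0.00113487 = 1.224390
db = Hb / gamma_b = 1.63 / 1.224390
db = 1.3313 m

1.3313


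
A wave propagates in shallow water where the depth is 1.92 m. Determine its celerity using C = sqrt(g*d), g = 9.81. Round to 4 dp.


Using the shallow-water approximation:
C = sqrt(g * d) = sqrt(9.81 * 1.92)
C = sqrt(18.8352)
C = 4.3400 m/s

4.3400


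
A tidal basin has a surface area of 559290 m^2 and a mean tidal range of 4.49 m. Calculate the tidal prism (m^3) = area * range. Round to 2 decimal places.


Tidal prism = Area * Tidal range
P = 559290 * 4.49
P = 2511212.10 m^3

2511212.10


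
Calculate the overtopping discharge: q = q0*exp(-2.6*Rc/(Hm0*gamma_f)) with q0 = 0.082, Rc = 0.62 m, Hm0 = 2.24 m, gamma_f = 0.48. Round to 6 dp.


q = q0 * exp(-2.6 * Rc / (Hm0 * gamma_f))
Exponent = -2.6 * 0.62 / (2.24 * 0.48)
= -2.6 * 0.62 / 1.0752
= -1.499256
exp(-1.499256) = 0.223296
q = 0.082 * 0.223296
q = 0.018310 m^3/s/m

0.018310


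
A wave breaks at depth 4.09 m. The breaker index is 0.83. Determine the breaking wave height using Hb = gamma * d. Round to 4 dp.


Hb = gamma * d
Hb = 0.83 * 4.09
Hb = 3.3947 m

3.3947


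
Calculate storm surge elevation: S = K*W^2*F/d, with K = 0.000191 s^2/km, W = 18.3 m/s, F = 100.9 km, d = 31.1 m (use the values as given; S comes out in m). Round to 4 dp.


S = K * W^2 * F / d
W^2 = 18.3^2 = 334.89
S = 0.000191 * 334.89 * 100.9 / 31.1
Numerator = 0.000191 * 334.89 * 100.9 = 6.453967
S = 6.453967 / 31.1 = 0.2075 m

0.2075


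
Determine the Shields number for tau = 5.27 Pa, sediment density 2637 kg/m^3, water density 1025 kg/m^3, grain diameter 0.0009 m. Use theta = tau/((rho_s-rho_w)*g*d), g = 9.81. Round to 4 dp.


theta = tau / ((rho_s - rho_w) * g * d)
rho_s - rho_w = 2637 - 1025 = 1612
Denominator = 1612 * 9.81 * 0.0009 = 14.232348
theta = 5.27 / 14.232348
theta = 0.3703

0.3703


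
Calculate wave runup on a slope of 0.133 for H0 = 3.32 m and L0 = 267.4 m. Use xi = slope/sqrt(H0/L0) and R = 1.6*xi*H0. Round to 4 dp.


xi = slope / sqrt(H0/L0)
H0/L0 = 3.32/267.4 = 0.012416
sqrt(0.012416) = 0.111426
xi = 0.133 / 0.111426 = 1.193612
R = 1.6 * xi * H0 = 1.6 * 1.193612 * 3.32
R = 6.3405 m

6.3405


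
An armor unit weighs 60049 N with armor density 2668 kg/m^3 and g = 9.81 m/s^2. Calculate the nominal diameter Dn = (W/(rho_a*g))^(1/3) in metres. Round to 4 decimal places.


V = W / (rho_a * g)
V = 60049 / (2668 * 9.81)
V = 60049 / 26173.08
V = 2.294304 m^3
Dn = V^(1/3) = 2.294304^(1/3)
Dn = 1.3189 m

1.3189


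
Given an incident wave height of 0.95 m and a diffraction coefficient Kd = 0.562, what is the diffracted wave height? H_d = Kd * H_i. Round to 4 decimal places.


H_d = Kd * H_i
H_d = 0.562 * 0.95
H_d = 0.5339 m

0.5339


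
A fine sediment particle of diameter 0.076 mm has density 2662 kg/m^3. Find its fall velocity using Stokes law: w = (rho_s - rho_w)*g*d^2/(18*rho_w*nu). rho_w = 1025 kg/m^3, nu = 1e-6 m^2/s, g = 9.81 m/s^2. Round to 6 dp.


w = (rho_s - rho_w) * g * d^2 / (18 * rho_w * nu)
d = 0.076 mm = 0.000076 m
rho_s - rho_w = 2662 - 1025 = 1637
Numerator = 1637 * 9.81 * (0.000076)^2 = 0.000092756611
Denominator = 18 * 1025 * 1e-6 = 0.018450
w = 0.005027 m/s

0.005027


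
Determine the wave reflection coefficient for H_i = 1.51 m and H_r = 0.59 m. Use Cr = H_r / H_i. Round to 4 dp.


Cr = H_r / H_i
Cr = 0.59 / 1.51
Cr = 0.3907

0.3907


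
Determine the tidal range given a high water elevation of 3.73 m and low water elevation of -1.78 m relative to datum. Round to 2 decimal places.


Tidal range = High water - Low water
Tidal range = 3.73 - (-1.78)
Tidal range = 5.51 m

5.51


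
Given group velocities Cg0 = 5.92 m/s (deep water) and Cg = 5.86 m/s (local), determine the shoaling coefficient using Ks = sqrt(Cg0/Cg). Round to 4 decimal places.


Ks = sqrt(Cg0 / Cg)
Ks = sqrt(5.92 / 5.86)
Ks = sqrt(1.0102)
Ks = 1.0051

1.0051


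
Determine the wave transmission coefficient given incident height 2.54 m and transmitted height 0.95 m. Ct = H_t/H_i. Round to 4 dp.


Ct = H_t / H_i
Ct = 0.95 / 2.54
Ct = 0.3740

0.3740


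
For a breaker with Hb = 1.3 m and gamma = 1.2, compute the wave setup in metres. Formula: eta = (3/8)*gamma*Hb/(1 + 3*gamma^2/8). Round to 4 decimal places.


eta = (3/8) * gamma * Hb / (1 + 3*gamma^2/8)
Numerator = (3/8) * 1.2 * 1.3 = 0.585000
Denominator = 1 + 3*1.2^2/8 = 1 + 0.540000 = 1.540000
eta = 0.585000 / 1.540000
eta = 0.3799 m

0.3799


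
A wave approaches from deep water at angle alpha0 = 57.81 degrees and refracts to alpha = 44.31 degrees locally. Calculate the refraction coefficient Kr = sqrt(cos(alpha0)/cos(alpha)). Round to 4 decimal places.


Kr = sqrt(cos(alpha0) / cos(alpha))
cos(57.81) = 0.532729
cos(44.31) = 0.715571
Kr = sqrt(0.532729 / 0.715571)
Kr = sqrt(0.744481)
Kr = 0.8628

0.8628


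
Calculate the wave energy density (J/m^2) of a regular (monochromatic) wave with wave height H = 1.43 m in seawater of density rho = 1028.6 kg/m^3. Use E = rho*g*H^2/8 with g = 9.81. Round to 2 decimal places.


E = (1/8) * rho * g * H^2
E = (1/8) * 1028.6 * 9.81 * 1.43^2
E = 0.125 * 1028.6 * 9.81 * 2.0449
E = 2579.27 J/m^2

2579.27


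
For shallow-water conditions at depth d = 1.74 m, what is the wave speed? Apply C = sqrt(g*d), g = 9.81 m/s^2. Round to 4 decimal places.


Using the shallow-water approximation:
C = sqrt(g * d) = sqrt(9.81 * 1.74)
C = sqrt(17.0694)
C = 4.1315 m/s

4.1315


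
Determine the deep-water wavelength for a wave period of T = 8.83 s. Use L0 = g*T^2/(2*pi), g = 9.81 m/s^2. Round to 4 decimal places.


L0 = g * T^2 / (2 * pi)
L0 = 9.81 * 8.83^2 / (2 * pi)
L0 = 9.81 * 77.9689 / 6.28319
L0 = 764.8749 / 6.28319
L0 = 121.7336 m

121.7336


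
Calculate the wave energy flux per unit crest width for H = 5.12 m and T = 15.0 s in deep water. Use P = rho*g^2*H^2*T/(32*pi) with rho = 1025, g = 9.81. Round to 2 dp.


P = rho * g^2 * H^2 * T / (32 * pi)
P = 1025 * 9.81^2 * 5.12^2 * 15.0 / (32 * pi)
P = 1025 * 96.2361 * 26.2144 * 15.0 / 100.53096
P = 385827.53 W/m

385827.53


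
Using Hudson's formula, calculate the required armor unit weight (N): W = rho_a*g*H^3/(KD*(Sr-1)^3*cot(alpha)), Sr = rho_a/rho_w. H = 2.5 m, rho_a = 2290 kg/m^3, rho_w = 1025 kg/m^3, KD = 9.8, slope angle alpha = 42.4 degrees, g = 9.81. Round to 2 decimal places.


Sr = rho_a / rho_w = 2290 / 1025 = 2.234146
(Sr - 1) = 1.234146
(Sr - 1)^3 = 1.879750
cot(42.4) = 1 / tan(42.4) = 1 / 0.913125 = 1.095140
Numerator = 2290 * 9.81 * 2.5^3 = 351014.0625
Denominator = 9.8 * 1.879750 * 1.095140 = 20.174166
W = 351014.0625 / 20.174166
W = 17399.19 N

17399.19


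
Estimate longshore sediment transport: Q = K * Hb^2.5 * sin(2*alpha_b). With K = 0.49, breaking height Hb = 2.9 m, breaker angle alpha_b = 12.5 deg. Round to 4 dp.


Q = K * Hb^2.5 * sin(2 * alpha_b)
Hb^2.5 = 2.9^2.5 = 14.321714
sin(2 * 12.5) = sin(25.0) = 0.422618
Q = 0.49 * 14.321714 * 0.422618
Q = 2.9658 m^3/s

2.9658


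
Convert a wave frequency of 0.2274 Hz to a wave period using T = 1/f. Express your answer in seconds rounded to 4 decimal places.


T = 1 / f
T = 1 / 0.2274
T = 4.3975 s

4.3975


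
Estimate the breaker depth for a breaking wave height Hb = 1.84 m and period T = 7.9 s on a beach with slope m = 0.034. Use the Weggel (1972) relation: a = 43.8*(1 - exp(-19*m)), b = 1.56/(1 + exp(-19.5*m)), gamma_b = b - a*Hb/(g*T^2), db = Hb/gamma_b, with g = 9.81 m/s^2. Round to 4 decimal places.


a = 43.8 * (1 - exp(-19 * m))
exp(-19 * 0.034) = exp(-0.6460) = 0.524138
a = 43.8 * (1 - 0.524138) = 20.842749
b = 1.56 / (1 + exp(-19.5 * m))
exp(-19.5 * 0.034) = exp(-0.6630) = 0.515303
b = 1.56 / (1 + 0.515303) = 1.029497
Hb / (g * T^2) = 1.84 / (9.81 * 7.9^2) = 1.84 / 612.2421 = 0.00300535
gamma_b = b - a * Hb/(g*T^2) = 1.029497 - 20.842749 * 0.00300535 = 0.966857
db = Hb / gamma_b = 1.84 / 0.966857
db = 1.9031 m

1.9031


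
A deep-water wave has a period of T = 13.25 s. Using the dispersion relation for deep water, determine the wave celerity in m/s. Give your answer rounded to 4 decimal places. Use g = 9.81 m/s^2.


We use the deep-water celerity formula:
C = g * T / (2 * pi)
C = 9.81 * 13.25 / (2 * 3.14159...)
C = 129.982500 / 6.283185
C = 20.6874 m/s

20.6874


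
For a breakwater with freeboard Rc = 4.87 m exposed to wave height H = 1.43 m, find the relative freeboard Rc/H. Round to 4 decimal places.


Relative freeboard = Rc / H
= 4.87 / 1.43
= 3.4056

3.4056


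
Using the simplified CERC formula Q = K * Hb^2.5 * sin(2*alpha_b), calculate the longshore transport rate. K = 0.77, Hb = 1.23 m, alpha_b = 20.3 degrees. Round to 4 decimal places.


Q = K * Hb^2.5 * sin(2 * alpha_b)
Hb^2.5 = 1.23^2.5 = 1.677887
sin(2 * 20.3) = sin(40.6) = 0.650774
Q = 0.77 * 1.677887 * 0.650774
Q = 0.8408 m^3/s

0.8408


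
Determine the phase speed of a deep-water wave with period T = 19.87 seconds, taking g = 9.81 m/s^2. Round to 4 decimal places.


We use the deep-water celerity formula:
C = g * T / (2 * pi)
C = 9.81 * 19.87 / (2 * 3.14159...)
C = 194.924700 / 6.283185
C = 31.0232 m/s

31.0232


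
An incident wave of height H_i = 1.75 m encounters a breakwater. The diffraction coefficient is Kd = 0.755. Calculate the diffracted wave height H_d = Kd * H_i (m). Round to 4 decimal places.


H_d = Kd * H_i
H_d = 0.755 * 1.75
H_d = 1.3213 m

1.3213


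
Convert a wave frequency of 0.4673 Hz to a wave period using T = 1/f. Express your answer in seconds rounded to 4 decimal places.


T = 1 / f
T = 1 / 0.4673
T = 2.1400 s

2.1400


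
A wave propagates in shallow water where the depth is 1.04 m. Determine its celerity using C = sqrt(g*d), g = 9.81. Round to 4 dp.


Using the shallow-water approximation:
C = sqrt(g * d) = sqrt(9.81 * 1.04)
C = sqrt(10.2024)
C = 3.1941 m/s

3.1941


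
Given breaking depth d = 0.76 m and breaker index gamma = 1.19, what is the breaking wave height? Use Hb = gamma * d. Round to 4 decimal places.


Hb = gamma * d
Hb = 1.19 * 0.76
Hb = 0.9044 m

0.9044


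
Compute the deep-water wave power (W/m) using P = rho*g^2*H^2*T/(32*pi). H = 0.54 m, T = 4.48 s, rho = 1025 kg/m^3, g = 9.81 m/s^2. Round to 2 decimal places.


P = rho * g^2 * H^2 * T / (32 * pi)
P = 1025 * 9.81^2 * 0.54^2 * 4.48 / (32 * pi)
P = 1025 * 96.2361 * 0.2916 * 4.48 / 100.53096
P = 1281.82 W/m

1281.82


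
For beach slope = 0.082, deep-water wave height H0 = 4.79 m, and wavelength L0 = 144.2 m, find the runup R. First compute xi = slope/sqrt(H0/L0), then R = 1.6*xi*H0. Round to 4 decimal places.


xi = slope / sqrt(H0/L0)
H0/L0 = 4.79/144.2 = 0.033218
sqrt(0.033218) = 0.182257
xi = 0.082 / 0.182257 = 0.449913
R = 1.6 * xi * H0 = 1.6 * 0.449913 * 4.79
R = 3.4481 m

3.4481


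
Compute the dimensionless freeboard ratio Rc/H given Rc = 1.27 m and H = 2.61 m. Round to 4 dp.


Relative freeboard = Rc / H
= 1.27 / 2.61
= 0.4866

0.4866


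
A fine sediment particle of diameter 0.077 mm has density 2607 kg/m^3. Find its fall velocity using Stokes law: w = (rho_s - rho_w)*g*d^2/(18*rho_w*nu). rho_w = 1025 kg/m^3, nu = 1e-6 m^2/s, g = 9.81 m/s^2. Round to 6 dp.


w = (rho_s - rho_w) * g * d^2 / (18 * rho_w * nu)
d = 0.077 mm = 0.000077 m
rho_s - rho_w = 2607 - 1025 = 1582
Numerator = 1582 * 9.81 * (0.000077)^2 = 0.000092014641
Denominator = 18 * 1025 * 1e-6 = 0.018450
w = 0.004987 m/s

0.004987


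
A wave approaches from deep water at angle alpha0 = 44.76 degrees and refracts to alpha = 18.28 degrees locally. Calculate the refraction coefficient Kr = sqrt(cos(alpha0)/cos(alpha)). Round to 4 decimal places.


Kr = sqrt(cos(alpha0) / cos(alpha))
cos(44.76) = 0.710062
cos(18.28) = 0.949535
Kr = sqrt(0.710062 / 0.949535)
Kr = sqrt(0.747800)
Kr = 0.8648

0.8648


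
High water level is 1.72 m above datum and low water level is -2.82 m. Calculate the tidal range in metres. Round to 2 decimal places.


Tidal range = High water - Low water
Tidal range = 1.72 - (-2.82)
Tidal range = 4.54 m

4.54


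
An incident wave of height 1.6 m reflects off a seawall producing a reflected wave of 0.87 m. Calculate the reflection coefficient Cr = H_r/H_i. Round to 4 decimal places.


Cr = H_r / H_i
Cr = 0.87 / 1.6
Cr = 0.5438

0.5438


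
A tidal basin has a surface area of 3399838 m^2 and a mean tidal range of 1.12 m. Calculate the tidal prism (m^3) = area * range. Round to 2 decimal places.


Tidal prism = Area * Tidal range
P = 3399838 * 1.12
P = 3807818.56 m^3

3807818.56


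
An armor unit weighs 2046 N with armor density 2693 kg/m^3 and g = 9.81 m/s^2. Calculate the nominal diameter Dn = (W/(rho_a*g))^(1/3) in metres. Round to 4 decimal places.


V = W / (rho_a * g)
V = 2046 / (2693 * 9.81)
V = 2046 / 26418.33
V = 0.077446 m^3
Dn = V^(1/3) = 0.077446^(1/3)
Dn = 0.4263 m

0.4263


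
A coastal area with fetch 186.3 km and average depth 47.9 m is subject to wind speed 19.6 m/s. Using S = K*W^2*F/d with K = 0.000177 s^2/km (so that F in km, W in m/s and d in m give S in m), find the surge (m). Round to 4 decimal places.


S = K * W^2 * F / d
W^2 = 19.6^2 = 384.16
S = 0.000177 * 384.16 * 186.3 / 47.9
Numerator = 0.000177 * 384.16 * 186.3 = 12.667714
S = 12.667714 / 47.9 = 0.2645 m

0.2645


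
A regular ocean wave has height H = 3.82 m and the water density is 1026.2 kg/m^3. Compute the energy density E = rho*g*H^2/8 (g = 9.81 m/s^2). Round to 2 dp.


E = (1/8) * rho * g * H^2
E = (1/8) * 1026.2 * 9.81 * 3.82^2
E = 0.125 * 1026.2 * 9.81 * 14.5924
E = 18362.75 J/m^2

18362.75


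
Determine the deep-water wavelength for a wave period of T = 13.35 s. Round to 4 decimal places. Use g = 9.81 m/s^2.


L0 = g * T^2 / (2 * pi)
L0 = 9.81 * 13.35^2 / (2 * pi)
L0 = 9.81 * 178.2225 / 6.28319
L0 = 1748.3627 / 6.28319
L0 = 278.2606 m

278.2606


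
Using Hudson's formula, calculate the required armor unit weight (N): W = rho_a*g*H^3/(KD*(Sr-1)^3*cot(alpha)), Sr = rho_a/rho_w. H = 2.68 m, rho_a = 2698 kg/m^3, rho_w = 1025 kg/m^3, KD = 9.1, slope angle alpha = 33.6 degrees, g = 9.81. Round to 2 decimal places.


Sr = rho_a / rho_w = 2698 / 1025 = 2.632195
(Sr - 1) = 1.632195
(Sr - 1)^3 = 4.348267
cot(33.6) = 1 / tan(33.6) = 1 / 0.664398 = 1.505121
Numerator = 2698 * 9.81 * 2.68^3 = 509466.1511
Denominator = 9.1 * 4.348267 * 1.505121 = 59.556482
W = 509466.1511 / 59.556482
W = 8554.34 N

8554.34


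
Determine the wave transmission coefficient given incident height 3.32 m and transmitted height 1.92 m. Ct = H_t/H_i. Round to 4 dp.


Ct = H_t / H_i
Ct = 1.92 / 3.32
Ct = 0.5783

0.5783


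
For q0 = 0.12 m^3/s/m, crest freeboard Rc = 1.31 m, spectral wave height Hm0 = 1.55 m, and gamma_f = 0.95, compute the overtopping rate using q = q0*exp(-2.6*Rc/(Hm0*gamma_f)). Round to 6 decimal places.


q = q0 * exp(-2.6 * Rc / (Hm0 * gamma_f))
Exponent = -2.6 * 1.31 / (1.55 * 0.95)
= -2.6 * 1.31 / 1.4725
= -2.313073
exp(-2.313073) = 0.098957
q = 0.12 * 0.098957
q = 0.011875 m^3/s/m

0.011875


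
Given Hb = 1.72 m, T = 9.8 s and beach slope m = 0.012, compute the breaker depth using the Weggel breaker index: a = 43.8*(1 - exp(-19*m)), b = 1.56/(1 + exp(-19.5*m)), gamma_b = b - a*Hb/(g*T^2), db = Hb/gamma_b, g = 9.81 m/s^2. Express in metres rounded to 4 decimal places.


a = 43.8 * (1 - exp(-19 * m))
exp(-19 * 0.012) = exp(-0.2280) = 0.796124
a = 43.8 * (1 - 0.796124) = 8.929757
b = 1.56 / (1 + exp(-19.5 * m))
exp(-19.5 * 0.012) = exp(-0.2340) = 0.791362
b = 1.56 / (1 + 0.791362) = 0.870846
Hb / (g * T^2) = 1.72 / (9.81 * 9.8^2) = 1.72 / 942.1524 = 0.00182561
gamma_b = b - a * Hb/(g*T^2) = 0.870846 - 8.929757 * 0.00182561 = 0.854544
db = Hb / gamma_b = 1.72 / 0.854544
db = 2.0128 m

2.0128
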